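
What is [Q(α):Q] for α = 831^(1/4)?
[Q(α):Q] = 4

α is a root of x^4 - 831. By Eisenstein's criterion at the prime p = 3 (which divides the constant term 831 but p^2 = 9 does not, since 831 is squarefree), x^4 - 831 is irreducible over Q. Hence [Q(α):Q] = 4.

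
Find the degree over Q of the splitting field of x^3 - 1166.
[K : Q] = 6

The roots of x^3 - 1166 are ∛1166, ω∛1166, ω^2∛1166 where ω = e^(2πi/3) is a primitive cube root of unity, so K = Q(∛1166, ω). Now [Q(∛1166):Q] = 3 (since 1166 is not a perfect cube, x^3 - 1166 is irreducible) and [Q(ω):Q] = 2. Both 2 and 3 divide [K:Q], and [K:Q] ≤ 3·2 = 6, so [K:Q] = 6. (Equivalently: Q(∛1166) ⊂ R but ω ∉ R, so [K : Q(∛1166)] = 2.)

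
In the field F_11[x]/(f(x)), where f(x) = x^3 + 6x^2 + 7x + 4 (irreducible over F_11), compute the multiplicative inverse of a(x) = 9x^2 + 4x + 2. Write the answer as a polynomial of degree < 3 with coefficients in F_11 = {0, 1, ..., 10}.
a(x)^(-1) ≡ 10x^2 + 7 (mod f(x))

Since f is irreducible over F_11, F_11[x]/(f) is a field and a(x) ≠ 0 has an inverse. Apply the extended Euclidean algorithm to f(x) and a(x) in F_11[x]: f(x) = (5x + 7)·a(x) + (2x + 1);  a(x) = (10x + 8)·(2x + 1) + (5). The last nonzero remainder is the constant 5 = gcd(f, a) in F_11. Back-substituting through the division chain expresses 5 = s(x)·a(x) + t(x)·f(x) with s(x) ≡ 6x^2 + 2 (mod f), so (6x^2 + 2)·a(x) ≡ 5 (mod f). Multiplying by 5^(-1) ≡ 9 in F_11 gives a(x)^(-1) ≡ 9·(6x^2 + 2) ≡ 10x^2 + 7 (mod f). Check: (9x^2 + 4x + 2)·(10x^2 + 7) = 2x^4 + 7x^3 + 6x^2 + 6x + 3 ≡ 1 (mod x^3 + 6x^2 + 7x + 4).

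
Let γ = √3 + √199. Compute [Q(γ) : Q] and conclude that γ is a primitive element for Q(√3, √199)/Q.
[Q(γ) : Q] = 4 (equivalently, Q(γ) = Q(√3, √199))

Obviously Q(γ) ⊆ Q(√3, √199), and [Q(√3, √199):Q] = 4 (since 3, 199 are distinct squarefree integers > 1 with 597 not a perfect square). To show equality we compute the minimal polynomial of γ. From γ = √3 + √199: γ^2 = 3 + 2√(597) + 199 = 202 + 2√(597), so γ^2 - 202 = 2√(597); squaring, (γ^2 - 202)^2 = 4·597, i.e. γ^4 - 404γ^2 + 40804 - 2388 = 0, i.e. γ^4 - 404γ^2 + 38416 = 0. So γ is a root of x^4 - 404x^2 + 38416. This polynomial is irreducible over Q: it has no rational root (each ±√3 ± √199 is irrational), and any factorization into two quadratics over Q would force √(597) ∈ Q (pairing opposite roots) or √3, √199 ∈ Q (other pairings), all impossible. Hence [Q(γ):Q] = 4 = [Q(√3, √199):Q], so Q(γ) = Q(√3, √199).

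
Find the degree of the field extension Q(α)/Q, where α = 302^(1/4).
[Q(α):Q] = 4

α is a root of x^4 - 302. By Eisenstein's criterion at the prime p = 2 (which divides the constant term 302 but p^2 = 4 does not, since 302 is squarefree), x^4 - 302 is irreducible over Q. Hence [Q(α):Q] = 4.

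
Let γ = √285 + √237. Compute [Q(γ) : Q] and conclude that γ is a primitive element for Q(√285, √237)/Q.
[Q(γ) : Q] = 4 (equivalently, Q(γ) = Q(√285, √237))

Obviously Q(γ) ⊆ Q(√285, √237), and [Q(√285, √237):Q] = 4 (since 285, 237 are distinct squarefree integers > 1 with 67545 not a perfect square). To show equality we compute the minimal polynomial of γ. From γ = √285 + √237: γ^2 = 285 + 2√(67545) + 237 = 522 + 2√(67545), so γ^2 - 522 = 2√(67545); squaring, (γ^2 - 522)^2 = 4·67545, i.e. γ^4 - 1044γ^2 + 272484 - 270180 = 0, i.e. γ^4 - 1044γ^2 + 2304 = 0. So γ is a root of x^4 - 1044x^2 + 2304. This polynomial is irreducible over Q: it has no rational root (each ±√285 ± √237 is irrational), and any factorization into two quadratics over Q would force √(67545) ∈ Q (pairing opposite roots) or √285, √237 ∈ Q (other pairings), all impossible. Hence [Q(γ):Q] = 4 = [Q(√285, √237):Q], so Q(γ) = Q(√285, √237).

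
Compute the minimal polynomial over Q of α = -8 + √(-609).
m_α(x) = x^2 + 16x + 673

From α + 8 = √(-609), squaring gives (α + 8)^2 = -609, i.e. α^2 + 16α + 64 = -609, so α^2 + 16α + 673 = 0. The discriminant of x^2 + 16x + 673 is (16)^2 - 4·(673) = 256 - 2692 = -2436, and 4·(-609) is not a perfect square in Q since -609 is squarefree and ≠ 1. Hence x^2 + 16x + 673 is irreducible over Q and is the minimal polynomial of α.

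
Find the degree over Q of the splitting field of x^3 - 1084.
[K : Q] = 6

The roots of x^3 - 1084 are ∛1084, ω∛1084, ω^2∛1084 where ω = e^(2πi/3) is a primitive cube root of unity, so K = Q(∛1084, ω). Now [Q(∛1084):Q] = 3 (since 1084 is not a perfect cube, x^3 - 1084 is irreducible) and [Q(ω):Q] = 2. Both 2 and 3 divide [K:Q], and [K:Q] ≤ 3·2 = 6, so [K:Q] = 6. (Equivalently: Q(∛1084) ⊂ R but ω ∉ R, so [K : Q(∛1084)] = 2.)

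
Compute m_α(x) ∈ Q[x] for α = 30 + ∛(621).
m_α(x) = x^3 - 90x^2 + 2700x - 27621

Set β = α - 30 = ∛(621), so β^3 = 621. Then (α - 30)^3 - 621 = 0, i.e. α is a root of g(x) = (x - 30)^3 - 621 = x^3 - 90x^2 + 2700x - 27621. Since g(x) = h(x - 30) where h(x) = x^3 - 621, and h is irreducible over Q (because 621 is not a perfect cube, so h has no rational root, and a monic cubic with no rational root is irreducible), g is also irreducible (irreducibility is preserved under the substitution x → x - 30). Hence m_α(x) = x^3 - 90x^2 + 2700x - 27621.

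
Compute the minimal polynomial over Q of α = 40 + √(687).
m_α(x) = x^2 - 80x + 913

From α - 40 = √(687), squaring gives (α - 40)^2 = 687, i.e. α^2 - 80α + 1600 = 687, so α^2 - 80α + 913 = 0. The discriminant of x^2 - 80x + 913 is (-80)^2 - 4·(913) = 6400 - 3652 = 2748, and 4·(687) is not a perfect square in Q since 687 is squarefree and ≠ 1. Hence x^2 - 80x + 913 is irreducible over Q and is the minimal polynomial of α.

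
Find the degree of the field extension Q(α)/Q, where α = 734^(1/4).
[Q(α):Q] = 4

α is a root of x^4 - 734. By Eisenstein's criterion at the prime p = 2 (which divides the constant term 734 but p^2 = 4 does not, since 734 is squarefree), x^4 - 734 is irreducible over Q. Hence [Q(α):Q] = 4.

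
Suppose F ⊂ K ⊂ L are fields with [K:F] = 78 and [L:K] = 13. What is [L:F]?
[L:F] = 1014

The tower law says that for any tower of field extensions F ⊂ K ⊂ L with finite degrees, [L:F] = [L:K] · [K:F]. Here this gives [L:F] = 13 · 78 = 1014.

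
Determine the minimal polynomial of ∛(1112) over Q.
m_α(x) = x^3 - 1112

α satisfies α^3 = 1112, so x^3 - 1112 annihilates α. By the rational root test, a rational root p/q (in lowest terms) of x^3 - 1112 would satisfy p^3 = 1112 q^3, forcing q = 1 and p^3 = 1112; but 1112 is not a perfect cube, contradiction. A monic cubic over Q with no rational root is irreducible (any nontrivial factorization would include a linear factor). Hence x^3 - 1112 is the minimal polynomial of α, and in particular [Q(α):Q] = 3.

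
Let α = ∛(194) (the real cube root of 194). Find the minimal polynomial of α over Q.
m_α(x) = x^3 - 194

α satisfies α^3 = 194, so x^3 - 194 annihilates α. By the rational root test, a rational root p/q (in lowest terms) of x^3 - 194 would satisfy p^3 = 194 q^3, forcing q = 1 and p^3 = 194; but 194 is not a perfect cube, contradiction. A monic cubic over Q with no rational root is irreducible (any nontrivial factorization would include a linear factor). Hence x^3 - 194 is the minimal polynomial of α, and in particular [Q(α):Q] = 3.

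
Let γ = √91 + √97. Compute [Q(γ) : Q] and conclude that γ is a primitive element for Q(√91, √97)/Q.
[Q(γ) : Q] = 4 (equivalently, Q(γ) = Q(√91, √97))

Obviously Q(γ) ⊆ Q(√91, √97), and [Q(√91, √97):Q] = 4 (since 91, 97 are distinct squarefree integers > 1 with 8827 not a perfect square). To show equality we compute the minimal polynomial of γ. From γ = √91 + √97: γ^2 = 91 + 2√(8827) + 97 = 188 + 2√(8827), so γ^2 - 188 = 2√(8827); squaring, (γ^2 - 188)^2 = 4·8827, i.e. γ^4 - 376γ^2 + 35344 - 35308 = 0, i.e. γ^4 - 376γ^2 + 36 = 0. So γ is a root of x^4 - 376x^2 + 36. This polynomial is irreducible over Q: it has no rational root (each ±√91 ± √97 is irrational), and any factorization into two quadratics over Q would force √(8827) ∈ Q (pairing opposite roots) or √91, √97 ∈ Q (other pairings), all impossible. Hence [Q(γ):Q] = 4 = [Q(√91, √97):Q], so Q(γ) = Q(√91, √97).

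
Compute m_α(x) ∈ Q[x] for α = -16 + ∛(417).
m_α(x) = x^3 + 48x^2 + 768x + 3679

Set β = α + 16 = ∛(417), so β^3 = 417. Then (α + 16)^3 - 417 = 0, i.e. α is a root of g(x) = (x + 16)^3 - 417 = x^3 + 48x^2 + 768x + 3679. Since g(x) = h(x + 16) where h(x) = x^3 - 417, and h is irreducible over Q (because 417 is not a perfect cube, so h has no rational root, and a monic cubic with no rational root is irreducible), g is also irreducible (irreducibility is preserved under the substitution x → x + 16). Hence m_α(x) = x^3 + 48x^2 + 768x + 3679.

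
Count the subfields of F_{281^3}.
F_{281^3} has 2 subfields

The subfields of F_{p^n} are exactly the fields F_{p^d} for d | n (each is the fixed field of the unique index-d subgroup of Gal(F_{p^n}/F_p) ≅ Z/nZ). The divisors of n = 3 are {1, 3}, giving 2 subfields: F_{281^1}, F_{281^3}.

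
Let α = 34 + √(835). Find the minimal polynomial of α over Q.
m_α(x) = x^2 - 68x + 321

From α - 34 = √(835), squaring gives (α - 34)^2 = 835, i.e. α^2 - 68α + 1156 = 835, so α^2 - 68α + 321 = 0. The discriminant of x^2 - 68x + 321 is (-68)^2 - 4·(321) = 4624 - 1284 = 3340, and 4·(835) is not a perfect square in Q since 835 is squarefree and ≠ 1. Hence x^2 - 68x + 321 is irreducible over Q and is the minimal polynomial of α.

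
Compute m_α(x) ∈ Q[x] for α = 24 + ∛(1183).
m_α(x) = x^3 - 72x^2 + 1728x - 15007

Set β = α - 24 = ∛(1183), so β^3 = 1183. Then (α - 24)^3 - 1183 = 0, i.e. α is a root of g(x) = (x - 24)^3 - 1183 = x^3 - 72x^2 + 1728x - 15007. Since g(x) = h(x - 24) where h(x) = x^3 - 1183, and h is irreducible over Q (because 1183 is not a perfect cube, so h has no rational root, and a monic cubic with no rational root is irreducible), g is also irreducible (irreducibility is preserved under the substitution x → x - 24). Hence m_α(x) = x^3 - 72x^2 + 1728x - 15007.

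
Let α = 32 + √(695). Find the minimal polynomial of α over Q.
m_α(x) = x^2 - 64x + 329

From α - 32 = √(695), squaring gives (α - 32)^2 = 695, i.e. α^2 - 64α + 1024 = 695, so α^2 - 64α + 329 = 0. The discriminant of x^2 - 64x + 329 is (-64)^2 - 4·(329) = 4096 - 1316 = 2780, and 4·(695) is not a perfect square in Q since 695 is squarefree and ≠ 1. Hence x^2 - 64x + 329 is irreducible over Q and is the minimal polynomial of α.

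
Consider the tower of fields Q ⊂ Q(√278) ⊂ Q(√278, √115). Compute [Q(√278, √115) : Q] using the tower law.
[Q(√278, √115) : Q] = 4

[Q(√278):Q] = 2 (min poly x^2 - 278, irreducible since 278 is squarefree > 1). For the top step, suppose √115 ∈ Q(√278), say √115 = c + d√278 with c, d ∈ Q. Squaring: 115 = c^2 + 278d^2 + 2cd√278. Since √278 ∉ Q this forces 2cd = 0. If d = 0 then √115 = c ∈ Q, contradicting 115 squarefree > 1. If c = 0 then 115 = 278d^2, so 278·115 = (278d)^2 is a perfect square in Q — but 278·115 = 31970 is not a perfect square (since 278 and 115 are distinct squarefree integers). Contradiction. Hence √115 ∉ Q(√278), so x^2 - 115 stays irreducible over Q(√278) and [Q(√278, √115) : Q(√278)] = 2. By the tower law, [Q(√278, √115) : Q] = 2 · 2 = 4.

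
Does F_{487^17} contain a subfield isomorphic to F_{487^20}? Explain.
No: F_{487^20} is not a subfield of F_{487^17}

F_{p^m} embeds in F_{p^n} iff m | n. Here 20 ∤ 17 (since 17 = 0·20 + 17 with remainder 17 ≠ 0), so F_{487^20} is not a subfield of F_{487^17}. Equivalently: if it were, the tower law would give 20 = [F_{487^20}:F_487] dividing [F_{487^17}:F_487] = 17, contradiction.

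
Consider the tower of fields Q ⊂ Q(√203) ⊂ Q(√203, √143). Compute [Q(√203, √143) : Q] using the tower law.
[Q(√203, √143) : Q] = 4

[Q(√203):Q] = 2 (min poly x^2 - 203, irreducible since 203 is squarefree > 1). For the top step, suppose √143 ∈ Q(√203), say √143 = c + d√203 with c, d ∈ Q. Squaring: 143 = c^2 + 203d^2 + 2cd√203. Since √203 ∉ Q this forces 2cd = 0. If d = 0 then √143 = c ∈ Q, contradicting 143 squarefree > 1. If c = 0 then 143 = 203d^2, so 203·143 = (203d)^2 is a perfect square in Q — but 203·143 = 29029 is not a perfect square (since 203 and 143 are distinct squarefree integers). Contradiction. Hence √143 ∉ Q(√203), so x^2 - 143 stays irreducible over Q(√203) and [Q(√203, √143) : Q(√203)] = 2. By the tower law, [Q(√203, √143) : Q] = 2 · 2 = 4.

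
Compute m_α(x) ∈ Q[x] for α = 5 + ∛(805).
m_α(x) = x^3 - 15x^2 + 75x - 930

Set β = α - 5 = ∛(805), so β^3 = 805. Then (α - 5)^3 - 805 = 0, i.e. α is a root of g(x) = (x - 5)^3 - 805 = x^3 - 15x^2 + 75x - 930. Since g(x) = h(x - 5) where h(x) = x^3 - 805, and h is irreducible over Q (because 805 is not a perfect cube, so h has no rational root, and a monic cubic with no rational root is irreducible), g is also irreducible (irreducibility is preserved under the substitution x → x - 5). Hence m_α(x) = x^3 - 15x^2 + 75x - 930.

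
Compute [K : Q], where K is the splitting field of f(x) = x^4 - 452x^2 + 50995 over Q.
[K : Q] = 4

Solving the quadratic in x^2: x^2 = (452 ± √(452^2 - 4·50995))/2 = (452 ± √324)/2 = (452 ± 18)/2, giving x^2 = 217 or x^2 = 235. So f(x) = (x^2 - 217)(x^2 - 235) and the roots of f are ±√217, ±√235. Hence the splitting field is K = Q(√217, √235). Since 217 and 235 are distinct squarefree integers > 1, their product 50995 is not a perfect square, so √235 ∉ Q(√217). By the tower law [K:Q] = [Q(√217,√235):Q(√217)] · [Q(√217):Q] = 2 · 2 = 4.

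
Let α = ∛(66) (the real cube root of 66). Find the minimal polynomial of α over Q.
m_α(x) = x^3 - 66

α satisfies α^3 = 66, so x^3 - 66 annihilates α. By the rational root test, a rational root p/q (in lowest terms) of x^3 - 66 would satisfy p^3 = 66 q^3, forcing q = 1 and p^3 = 66; but 66 is not a perfect cube, contradiction. A monic cubic over Q with no rational root is irreducible (any nontrivial factorization would include a linear factor). Hence x^3 - 66 is the minimal polynomial of α, and in particular [Q(α):Q] = 3.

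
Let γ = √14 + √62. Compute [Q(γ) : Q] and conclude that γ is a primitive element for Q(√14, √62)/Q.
[Q(γ) : Q] = 4 (equivalently, Q(γ) = Q(√14, √62))

Obviously Q(γ) ⊆ Q(√14, √62), and [Q(√14, √62):Q] = 4 (since 14, 62 are distinct squarefree integers > 1 with 868 not a perfect square). To show equality we compute the minimal polynomial of γ. From γ = √14 + √62: γ^2 = 14 + 2√(868) + 62 = 76 + 2√(868), so γ^2 - 76 = 2√(868); squaring, (γ^2 - 76)^2 = 4·868, i.e. γ^4 - 152γ^2 + 5776 - 3472 = 0, i.e. γ^4 - 152γ^2 + 2304 = 0. So γ is a root of x^4 - 152x^2 + 2304. This polynomial is irreducible over Q: it has no rational root (each ±√14 ± √62 is irrational), and any factorization into two quadratics over Q would force √(868) ∈ Q (pairing opposite roots) or √14, √62 ∈ Q (other pairings), all impossible. Hence [Q(γ):Q] = 4 = [Q(√14, √62):Q], so Q(γ) = Q(√14, √62).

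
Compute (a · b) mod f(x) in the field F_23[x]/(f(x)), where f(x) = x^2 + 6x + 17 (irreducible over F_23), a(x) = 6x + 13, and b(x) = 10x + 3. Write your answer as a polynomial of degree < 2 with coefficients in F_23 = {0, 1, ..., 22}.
a · b ≡ 18x + 8 (mod f(x))

Multiply in F_23[x]: a(x)·b(x) = (6x + 13)·(10x + 3) = 14x^2 + 10x + 16. This has degree ≥ 2, so divide by f(x) over F_23: 14x^2 + 10x + 16 = (14)·(x^2 + 6x + 17) + (18x + 8). Hence a·b ≡ 18x + 8 (mod f). (F_23[x]/(f) is a field with 23^2 = 529 elements since f is irreducible of degree 2.)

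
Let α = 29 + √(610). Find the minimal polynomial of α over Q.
m_α(x) = x^2 - 58x + 231

From α - 29 = √(610), squaring gives (α - 29)^2 = 610, i.e. α^2 - 58α + 841 = 610, so α^2 - 58α + 231 = 0. The discriminant of x^2 - 58x + 231 is (-58)^2 - 4·(231) = 3364 - 924 = 2440, and 4·(610) is not a perfect square in Q since 610 is squarefree and ≠ 1. Hence x^2 - 58x + 231 is irreducible over Q and is the minimal polynomial of α.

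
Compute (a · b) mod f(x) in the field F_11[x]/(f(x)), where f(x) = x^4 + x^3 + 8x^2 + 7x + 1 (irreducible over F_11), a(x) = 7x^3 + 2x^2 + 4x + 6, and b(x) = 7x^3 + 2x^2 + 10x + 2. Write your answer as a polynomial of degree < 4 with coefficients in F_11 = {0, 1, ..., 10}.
a · b ≡ 2x^3 + 7x^2 + 3x + 6 (mod f(x))

Multiply in F_11[x]: a(x)·b(x) = (7x^3 + 2x^2 + 4x + 6)·(7x^3 + 2x^2 + 10x + 2) = 5x^6 + 6x^5 + 3x^4 + 7x^3 + x^2 + 2x + 1. This has degree ≥ 4, so divide by f(x) over F_11: 5x^6 + 6x^5 + 3x^4 + 7x^3 + x^2 + 2x + 1 = (5x^2 + x + 6)·(x^4 + x^3 + 8x^2 + 7x + 1) + (2x^3 + 7x^2 + 3x + 6). Hence a·b ≡ 2x^3 + 7x^2 + 3x + 6 (mod f). (F_11[x]/(f) is a field with 11^4 = 14641 elements since f is irreducible of degree 4.)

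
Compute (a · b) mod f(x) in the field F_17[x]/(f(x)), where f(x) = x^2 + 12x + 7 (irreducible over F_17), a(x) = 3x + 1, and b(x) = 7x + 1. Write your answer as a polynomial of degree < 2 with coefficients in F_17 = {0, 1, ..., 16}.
a · b ≡ 13x + 7 (mod f(x))

Multiply in F_17[x]: a(x)·b(x) = (3x + 1)·(7x + 1) = 4x^2 + 10x + 1. This has degree ≥ 2, so divide by f(x) over F_17: 4x^2 + 10x + 1 = (4)·(x^2 + 12x + 7) + (13x + 7). Hence a·b ≡ 13x + 7 (mod f). (F_17[x]/(f) is a field with 17^2 = 289 elements since f is irreducible of degree 2.)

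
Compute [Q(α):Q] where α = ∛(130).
[Q(α):Q] = 3

The minimal polynomial of α is x^3 - 130, irreducible over Q since 130 is not a perfect cube (so x^3 - 130 has no rational root). Hence [Q(α):Q] = deg(m_α) = 3.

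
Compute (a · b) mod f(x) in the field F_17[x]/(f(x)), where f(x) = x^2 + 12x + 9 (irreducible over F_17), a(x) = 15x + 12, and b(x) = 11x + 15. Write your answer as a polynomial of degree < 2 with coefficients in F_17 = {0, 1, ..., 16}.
a · b ≡ 9x + 4 (mod f(x))

Multiply in F_17[x]: a(x)·b(x) = (15x + 12)·(11x + 15) = 12x^2 + 10. This has degree ≥ 2, so divide by f(x) over F_17: 12x^2 + 10 = (12)·(x^2 + 12x + 9) + (9x + 4). Hence a·b ≡ 9x + 4 (mod f). (F_17[x]/(f) is a field with 17^2 = 289 elements since f is irreducible of degree 2.)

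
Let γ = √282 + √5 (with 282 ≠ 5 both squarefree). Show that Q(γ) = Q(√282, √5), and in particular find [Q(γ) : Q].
[Q(γ) : Q] = 4 (equivalently, Q(γ) = Q(√282, √5))

Obviously Q(γ) ⊆ Q(√282, √5), and [Q(√282, √5):Q] = 4 (since 282, 5 are distinct squarefree integers > 1 with 1410 not a perfect square). To show equality we compute the minimal polynomial of γ. From γ = √282 + √5: γ^2 = 282 + 2√(1410) + 5 = 287 + 2√(1410), so γ^2 - 287 = 2√(1410); squaring, (γ^2 - 287)^2 = 4·1410, i.e. γ^4 - 574γ^2 + 82369 - 5640 = 0, i.e. γ^4 - 574γ^2 + 76729 = 0. So γ is a root of x^4 - 574x^2 + 76729. This polynomial is irreducible over Q: it has no rational root (each ±√282 ± √5 is irrational), and any factorization into two quadratics over Q would force √(1410) ∈ Q (pairing opposite roots) or √282, √5 ∈ Q (other pairings), all impossible. Hence [Q(γ):Q] = 4 = [Q(√282, √5):Q], so Q(γ) = Q(√282, √5).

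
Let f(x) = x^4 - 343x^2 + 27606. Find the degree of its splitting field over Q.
[K : Q] = 4

Solving the quadratic in x^2: x^2 = (343 ± √(343^2 - 4·27606))/2 = (343 ± √7225)/2 = (343 ± 85)/2, giving x^2 = 129 or x^2 = 214. So f(x) = (x^2 - 129)(x^2 - 214) and the roots of f are ±√129, ±√214. Hence the splitting field is K = Q(√129, √214). Since 129 and 214 are distinct squarefree integers > 1, their product 27606 is not a perfect square, so √214 ∉ Q(√129). By the tower law [K:Q] = [Q(√129,√214):Q(√129)] · [Q(√129):Q] = 2 · 2 = 4.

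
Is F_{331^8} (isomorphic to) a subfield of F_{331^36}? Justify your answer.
No: F_{331^8} is not a subfield of F_{331^36}

F_{p^m} embeds in F_{p^n} iff m | n. Here 8 ∤ 36 (since 36 = 4·8 + 4 with remainder 4 ≠ 0), so F_{331^8} is not a subfield of F_{331^36}. Equivalently: if it were, the tower law would give 8 = [F_{331^8}:F_331] dividing [F_{331^36}:F_331] = 36, contradiction.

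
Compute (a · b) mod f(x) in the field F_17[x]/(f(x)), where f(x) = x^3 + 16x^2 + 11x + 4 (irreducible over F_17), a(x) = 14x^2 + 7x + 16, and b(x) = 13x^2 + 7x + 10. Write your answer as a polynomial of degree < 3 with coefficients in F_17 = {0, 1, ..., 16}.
a · b ≡ 7x^2 + 14x + 2 (mod f(x))

Multiply in F_17[x]: a(x)·b(x) = (14x^2 + 7x + 16)·(13x^2 + 7x + 10) = 12x^4 + 2x^3 + 6x^2 + 12x + 7. This has degree ≥ 3, so divide by f(x) over F_17: 12x^4 + 2x^3 + 6x^2 + 12x + 7 = (12x + 14)·(x^3 + 16x^2 + 11x + 4) + (7x^2 + 14x + 2). Hence a·b ≡ 7x^2 + 14x + 2 (mod f). (F_17[x]/(f) is a field with 17^3 = 4913 elements since f is irreducible of degree 3.)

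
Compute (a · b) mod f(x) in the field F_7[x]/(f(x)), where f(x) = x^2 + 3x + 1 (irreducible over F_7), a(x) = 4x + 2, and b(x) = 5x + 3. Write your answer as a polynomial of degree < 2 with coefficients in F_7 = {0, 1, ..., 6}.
a · b ≡ 4x (mod f(x))

Multiply in F_7[x]: a(x)·b(x) = (4x + 2)·(5x + 3) = 6x^2 + x + 6. This has degree ≥ 2, so divide by f(x) over F_7: 6x^2 + x + 6 = (6)·(x^2 + 3x + 1) + (4x). Hence a·b ≡ 4x (mod f). (F_7[x]/(f) is a field with 7^2 = 49 elements since f is irreducible of degree 2.)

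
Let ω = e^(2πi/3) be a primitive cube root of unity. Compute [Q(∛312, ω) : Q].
[Q(∛312, ω) : Q] = 6

[Q(∛312):Q] = 3 (min poly x^3 - 312, irreducible since 312 is not a perfect cube). [Q(ω):Q] = 2 (min poly x^2 + x + 1). Since Q(∛312) ⊂ R and ω ∉ R, we have ω ∉ Q(∛312), so x^2 + x + 1 remains irreducible over Q(∛312) and [Q(∛312, ω) : Q(∛312)] = 2. By the tower law, [Q(∛312, ω) : Q] = 3 · 2 = 6. (In fact Q(∛312, ω) is the splitting field of x^3 - 312 over Q.)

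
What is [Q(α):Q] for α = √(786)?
[Q(α):Q] = 2

[Q(α):Q] equals the degree of the minimal polynomial of α. Here α^2 = 786 and x^2 - 786 is irreducible (d = 786 is squarefree, ≠ 1, hence not a square), so deg(m_α) = 2. Thus [Q(α):Q] = 2.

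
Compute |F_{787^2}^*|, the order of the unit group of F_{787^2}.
|F_{787^2}^*| = 619368

F_{787^2} has 787^2 = 619369 elements; its multiplicative group consists of all nonzero elements, so |F_{787^2}^*| = 619369 - 1 = 619368. (It is cyclic since any finite subgroup of the multiplicative group of a field is cyclic.)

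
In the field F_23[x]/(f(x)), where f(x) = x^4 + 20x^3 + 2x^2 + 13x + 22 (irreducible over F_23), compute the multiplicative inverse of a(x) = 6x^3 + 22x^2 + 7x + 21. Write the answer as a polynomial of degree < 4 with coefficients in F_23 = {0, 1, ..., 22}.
a(x)^(-1) ≡ 5x^3 + 12x^2 + 14x + 17 (mod f(x))

Since f is irreducible over F_23, F_23[x]/(f) is a field and a(x) ≠ 0 has an inverse. Apply the extended Euclidean algorithm to f(x) and a(x) in F_23[x]: f(x) = (4x + 4)·a(x) + (x^2 + 16x + 7);  a(x) = (6x + 18)·(x^2 + 16x + 7) + (22x + 10);  (x^2 + 16x + 7) = (22x + 20)·(22x + 10) + (14). The last nonzero remainder is the constant 14 = gcd(f, a) in F_23. Back-substituting through the division chain expresses 14 = s(x)·a(x) + t(x)·f(x) with s(x) ≡ x^3 + 7x^2 + 12x + 8 (mod f), so (x^3 + 7x^2 + 12x + 8)·a(x) ≡ 14 (mod f). Multiplying by 14^(-1) ≡ 5 in F_23 gives a(x)^(-1) ≡ 5·(x^3 + 7x^2 + 12x + 8) ≡ 5x^3 + 12x^2 + 14x + 17 (mod f). Check: (6x^3 + 22x^2 + 7x + 21)·(5x^3 + 12x^2 + 14x + 17) = 7x^6 + 21x^5 + 15x^4 + x^3 + 11x^2 + 22x + 12 ≡ 1 (mod x^4 + 20x^3 + 2x^2 + 13x + 22).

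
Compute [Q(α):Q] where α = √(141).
[Q(α):Q] = 2

[Q(α):Q] equals the degree of the minimal polynomial of α. Here α^2 = 141 and x^2 - 141 is irreducible (d = 141 is squarefree, ≠ 1, hence not a square), so deg(m_α) = 2. Thus [Q(α):Q] = 2.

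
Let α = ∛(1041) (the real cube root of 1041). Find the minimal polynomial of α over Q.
m_α(x) = x^3 - 1041

α satisfies α^3 = 1041, so x^3 - 1041 annihilates α. By the rational root test, a rational root p/q (in lowest terms) of x^3 - 1041 would satisfy p^3 = 1041 q^3, forcing q = 1 and p^3 = 1041; but 1041 is not a perfect cube, contradiction. A monic cubic over Q with no rational root is irreducible (any nontrivial factorization would include a linear factor). Hence x^3 - 1041 is the minimal polynomial of α, and in particular [Q(α):Q] = 3.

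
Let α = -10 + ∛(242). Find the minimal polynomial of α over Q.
m_α(x) = x^3 + 30x^2 + 300x + 758

Set β = α + 10 = ∛(242), so β^3 = 242. Then (α + 10)^3 - 242 = 0, i.e. α is a root of g(x) = (x + 10)^3 - 242 = x^3 + 30x^2 + 300x + 758. Since g(x) = h(x + 10) where h(x) = x^3 - 242, and h is irreducible over Q (because 242 is not a perfect cube, so h has no rational root, and a monic cubic with no rational root is irreducible), g is also irreducible (irreducibility is preserved under the substitution x → x + 10). Hence m_α(x) = x^3 + 30x^2 + 300x + 758.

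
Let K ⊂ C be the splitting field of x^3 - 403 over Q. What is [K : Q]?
[K : Q] = 6

The roots of x^3 - 403 are ∛403, ω∛403, ω^2∛403 where ω = e^(2πi/3) is a primitive cube root of unity, so K = Q(∛403, ω). Now [Q(∛403):Q] = 3 (since 403 is not a perfect cube, x^3 - 403 is irreducible) and [Q(ω):Q] = 2. Both 2 and 3 divide [K:Q], and [K:Q] ≤ 3·2 = 6, so [K:Q] = 6. (Equivalently: Q(∛403) ⊂ R but ω ∉ R, so [K : Q(∛403)] = 2.)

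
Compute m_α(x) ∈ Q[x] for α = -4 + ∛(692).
m_α(x) = x^3 + 12x^2 + 48x - 628

Set β = α + 4 = ∛(692), so β^3 = 692. Then (α + 4)^3 - 692 = 0, i.e. α is a root of g(x) = (x + 4)^3 - 692 = x^3 + 12x^2 + 48x - 628. Since g(x) = h(x + 4) where h(x) = x^3 - 692, and h is irreducible over Q (because 692 is not a perfect cube, so h has no rational root, and a monic cubic with no rational root is irreducible), g is also irreducible (irreducibility is preserved under the substitution x → x + 4). Hence m_α(x) = x^3 + 12x^2 + 48x - 628.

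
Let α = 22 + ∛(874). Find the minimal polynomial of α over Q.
m_α(x) = x^3 - 66x^2 + 1452x - 11522

Set β = α - 22 = ∛(874), so β^3 = 874. Then (α - 22)^3 - 874 = 0, i.e. α is a root of g(x) = (x - 22)^3 - 874 = x^3 - 66x^2 + 1452x - 11522. Since g(x) = h(x - 22) where h(x) = x^3 - 874, and h is irreducible over Q (because 874 is not a perfect cube, so h has no rational root, and a monic cubic with no rational root is irreducible), g is also irreducible (irreducibility is preserved under the substitution x → x - 22). Hence m_α(x) = x^3 - 66x^2 + 1452x - 11522.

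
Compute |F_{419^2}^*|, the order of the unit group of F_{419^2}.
|F_{419^2}^*| = 175560

F_{419^2} has 419^2 = 175561 elements; its multiplicative group consists of all nonzero elements, so |F_{419^2}^*| = 175561 - 1 = 175560. (It is cyclic since any finite subgroup of the multiplicative group of a field is cyclic.)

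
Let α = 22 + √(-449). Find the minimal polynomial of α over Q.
m_α(x) = x^2 - 44x + 933

From α - 22 = √(-449), squaring gives (α - 22)^2 = -449, i.e. α^2 - 44α + 484 = -449, so α^2 - 44α + 933 = 0. The discriminant of x^2 - 44x + 933 is (-44)^2 - 4·(933) = 1936 - 3732 = -1796, and 4·(-449) is not a perfect square in Q since -449 is squarefree and ≠ 1. Hence x^2 - 44x + 933 is irreducible over Q and is the minimal polynomial of α.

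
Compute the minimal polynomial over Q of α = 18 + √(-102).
m_α(x) = x^2 - 36x + 426

From α - 18 = √(-102), squaring gives (α - 18)^2 = -102, i.e. α^2 - 36α + 324 = -102, so α^2 - 36α + 426 = 0. The discriminant of x^2 - 36x + 426 is (-36)^2 - 4·(426) = 1296 - 1704 = -408, and 4·(-102) is not a perfect square in Q since -102 is squarefree and ≠ 1. Hence x^2 - 36x + 426 is irreducible over Q and is the minimal polynomial of α.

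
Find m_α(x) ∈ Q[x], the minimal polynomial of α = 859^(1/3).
m_α(x) = x^3 - 859

α satisfies α^3 = 859, so x^3 - 859 annihilates α. By the rational root test, a rational root p/q (in lowest terms) of x^3 - 859 would satisfy p^3 = 859 q^3, forcing q = 1 and p^3 = 859; but 859 is not a perfect cube, contradiction. A monic cubic over Q with no rational root is irreducible (any nontrivial factorization would include a linear factor). Hence x^3 - 859 is the minimal polynomial of α, and in particular [Q(α):Q] = 3.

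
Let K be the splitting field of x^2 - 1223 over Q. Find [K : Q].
[K : Q] = 2

f(x) = x^2 - 1223 factors as (x - √1223)(x + √1223). The splitting field is K = Q(√1223). Since 1223 is squarefree and > 1, it is not a perfect square, so x^2 - 1223 is irreducible over Q and [Q(√1223) : Q] = 2. Hence [K : Q] = 2.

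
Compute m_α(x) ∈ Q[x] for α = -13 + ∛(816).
m_α(x) = x^3 + 39x^2 + 507x + 1381

Set β = α + 13 = ∛(816), so β^3 = 816. Then (α + 13)^3 - 816 = 0, i.e. α is a root of g(x) = (x + 13)^3 - 816 = x^3 + 39x^2 + 507x + 1381. Since g(x) = h(x + 13) where h(x) = x^3 - 816, and h is irreducible over Q (because 816 is not a perfect cube, so h has no rational root, and a monic cubic with no rational root is irreducible), g is also irreducible (irreducibility is preserved under the substitution x → x + 13). Hence m_α(x) = x^3 + 39x^2 + 507x + 1381.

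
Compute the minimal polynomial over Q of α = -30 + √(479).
m_α(x) = x^2 + 60x + 421

From α + 30 = √(479), squaring gives (α + 30)^2 = 479, i.e. α^2 + 60α + 900 = 479, so α^2 + 60α + 421 = 0. The discriminant of x^2 + 60x + 421 is (60)^2 - 4·(421) = 3600 - 1684 = 1916, and 4·(479) is not a perfect square in Q since 479 is squarefree and ≠ 1. Hence x^2 + 60x + 421 is irreducible over Q and is the minimal polynomial of α.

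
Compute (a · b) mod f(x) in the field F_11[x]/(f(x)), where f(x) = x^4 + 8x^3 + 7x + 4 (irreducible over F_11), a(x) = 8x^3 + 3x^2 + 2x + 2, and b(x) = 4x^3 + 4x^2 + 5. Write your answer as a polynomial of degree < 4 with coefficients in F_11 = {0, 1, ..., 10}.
a · b ≡ 8x^3 + 4x^2 + 10 (mod f(x))

Multiply in F_11[x]: a(x)·b(x) = (8x^3 + 3x^2 + 2x + 2)·(4x^3 + 4x^2 + 5) = 10x^6 + 9x^4 + x^3 + x^2 + 10x + 10. This has degree ≥ 4, so divide by f(x) over F_11: 10x^6 + 9x^4 + x^3 + x^2 + 10x + 10 = (10x^2 + 8x)·(x^4 + 8x^3 + 7x + 4) + (8x^3 + 4x^2 + 10). Hence a·b ≡ 8x^3 + 4x^2 + 10 (mod f). (F_11[x]/(f) is a field with 11^4 = 14641 elements since f is irreducible of degree 4.)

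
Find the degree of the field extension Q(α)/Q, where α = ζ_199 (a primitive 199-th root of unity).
[Q(α):Q] = 198

The minimal polynomial of ζ_199 over Q is the 199-th cyclotomic polynomial Φ_199(x), which is irreducible over Q and has degree φ(199) = 198. Hence [Q(α):Q] = φ(199) = 198.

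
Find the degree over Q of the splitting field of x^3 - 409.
[K : Q] = 6

The roots of x^3 - 409 are ∛409, ω∛409, ω^2∛409 where ω = e^(2πi/3) is a primitive cube root of unity, so K = Q(∛409, ω). Now [Q(∛409):Q] = 3 (since 409 is not a perfect cube, x^3 - 409 is irreducible) and [Q(ω):Q] = 2. Both 2 and 3 divide [K:Q], and [K:Q] ≤ 3·2 = 6, so [K:Q] = 6. (Equivalently: Q(∛409) ⊂ R but ω ∉ R, so [K : Q(∛409)] = 2.)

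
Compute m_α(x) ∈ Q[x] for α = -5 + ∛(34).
m_α(x) = x^3 + 15x^2 + 75x + 91

Set β = α + 5 = ∛(34), so β^3 = 34. Then (α + 5)^3 - 34 = 0, i.e. α is a root of g(x) = (x + 5)^3 - 34 = x^3 + 15x^2 + 75x + 91. Since g(x) = h(x + 5) where h(x) = x^3 - 34, and h is irreducible over Q (because 34 is not a perfect cube, so h has no rational root, and a monic cubic with no rational root is irreducible), g is also irreducible (irreducibility is preserved under the substitution x → x + 5). Hence m_α(x) = x^3 + 15x^2 + 75x + 91.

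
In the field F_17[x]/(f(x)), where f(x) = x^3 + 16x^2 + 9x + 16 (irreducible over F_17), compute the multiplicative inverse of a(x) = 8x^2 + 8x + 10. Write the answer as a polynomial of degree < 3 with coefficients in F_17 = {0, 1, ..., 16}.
a(x)^(-1) ≡ 6x^2 + 14x + 15 (mod f(x))

Since f is irreducible over F_17, F_17[x]/(f) is a field and a(x) ≠ 0 has an inverse. Apply the extended Euclidean algorithm to f(x) and a(x) in F_17[x]: f(x) = (15x + 4)·a(x) + (14x + 10);  a(x) = (3x + 13)·(14x + 10) + (16). The last nonzero remainder is the constant 16 = gcd(f, a) in F_17. Back-substituting through the division chain expresses 16 = s(x)·a(x) + t(x)·f(x) with s(x) ≡ 11x^2 + 3x + 2 (mod f), so (11x^2 + 3x + 2)·a(x) ≡ 16 (mod f). Multiplying by 16^(-1) ≡ 16 in F_17 gives a(x)^(-1) ≡ 16·(11x^2 + 3x + 2) ≡ 6x^2 + 14x + 15 (mod f). Check: (8x^2 + 8x + 10)·(6x^2 + 14x + 15) = 14x^4 + 7x^3 + 3x^2 + 5x + 14 ≡ 1 (mod x^3 + 16x^2 + 9x + 16).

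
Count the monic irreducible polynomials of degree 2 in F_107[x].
There are 5671 monic irreducible polynomials of degree 2 over F_107

Each element of F_{107^2} that lies in no proper subfield is a root of exactly one monic irreducible of degree 2 over F_107, and each such polynomial has 2 distinct roots in F_{107^2}. By Möbius inversion the count is N_107(2) = (1/2) Σ_{d|2} μ(2/d) · 107^d = (1/2)(μ(2)·107^1 + μ(1)·107^2) = 11342/2 = 5671.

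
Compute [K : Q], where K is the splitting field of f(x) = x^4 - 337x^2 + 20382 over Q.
[K : Q] = 4

Solving the quadratic in x^2: x^2 = (337 ± √(337^2 - 4·20382))/2 = (337 ± √32041)/2 = (337 ± 179)/2, giving x^2 = 79 or x^2 = 258. So f(x) = (x^2 - 79)(x^2 - 258) and the roots of f are ±√79, ±√258. Hence the splitting field is K = Q(√79, √258). Since 79 and 258 are distinct squarefree integers > 1, their product 20382 is not a perfect square, so √258 ∉ Q(√79). By the tower law [K:Q] = [Q(√79,√258):Q(√79)] · [Q(√79):Q] = 2 · 2 = 4.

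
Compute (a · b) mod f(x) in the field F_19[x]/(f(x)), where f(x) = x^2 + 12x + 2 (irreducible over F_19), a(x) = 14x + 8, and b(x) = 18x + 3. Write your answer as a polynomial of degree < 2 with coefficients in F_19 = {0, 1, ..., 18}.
a · b ≡ 12x + 14 (mod f(x))

Multiply in F_19[x]: a(x)·b(x) = (14x + 8)·(18x + 3) = 5x^2 + 15x + 5. This has degree ≥ 2, so divide by f(x) over F_19: 5x^2 + 15x + 5 = (5)·(x^2 + 12x + 2) + (12x + 14). Hence a·b ≡ 12x + 14 (mod f). (F_19[x]/(f) is a field with 19^2 = 361 elements since f is irreducible of degree 2.)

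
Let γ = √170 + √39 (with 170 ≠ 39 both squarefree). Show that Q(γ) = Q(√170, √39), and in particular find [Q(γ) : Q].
[Q(γ) : Q] = 4 (equivalently, Q(γ) = Q(√170, √39))

Obviously Q(γ) ⊆ Q(√170, √39), and [Q(√170, √39):Q] = 4 (since 170, 39 are distinct squarefree integers > 1 with 6630 not a perfect square). To show equality we compute the minimal polynomial of γ. From γ = √170 + √39: γ^2 = 170 + 2√(6630) + 39 = 209 + 2√(6630), so γ^2 - 209 = 2√(6630); squaring, (γ^2 - 209)^2 = 4·6630, i.e. γ^4 - 418γ^2 + 43681 - 26520 = 0, i.e. γ^4 - 418γ^2 + 17161 = 0. So γ is a root of x^4 - 418x^2 + 17161. This polynomial is irreducible over Q: it has no rational root (each ±√170 ± √39 is irrational), and any factorization into two quadratics over Q would force √(6630) ∈ Q (pairing opposite roots) or √170, √39 ∈ Q (other pairings), all impossible. Hence [Q(γ):Q] = 4 = [Q(√170, √39):Q], so Q(γ) = Q(√170, √39).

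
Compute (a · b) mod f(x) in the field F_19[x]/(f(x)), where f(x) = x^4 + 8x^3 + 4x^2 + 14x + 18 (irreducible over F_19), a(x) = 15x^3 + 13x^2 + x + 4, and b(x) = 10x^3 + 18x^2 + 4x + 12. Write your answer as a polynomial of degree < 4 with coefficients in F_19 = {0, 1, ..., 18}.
a · b ≡ x^3 + 10x^2 + 13x + 15 (mod f(x))

Multiply in F_19[x]: a(x)·b(x) = (15x^3 + 13x^2 + x + 4)·(10x^3 + 18x^2 + 4x + 12) = 17x^6 + x^5 + 5x^3 + 4x^2 + 9x + 10. This has degree ≥ 4, so divide by f(x) over F_19: 17x^6 + x^5 + 5x^3 + 4x^2 + 9x + 10 = (17x^2 + 17x + 5)·(x^4 + 8x^3 + 4x^2 + 14x + 18) + (x^3 + 10x^2 + 13x + 15). Hence a·b ≡ x^3 + 10x^2 + 13x + 15 (mod f). (F_19[x]/(f) is a field with 19^4 = 130321 elements since f is irreducible of degree 4.)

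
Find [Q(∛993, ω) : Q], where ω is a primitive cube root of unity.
[Q(∛993, ω) : Q] = 6

[Q(∛993):Q] = 3 (min poly x^3 - 993, irreducible since 993 is not a perfect cube). [Q(ω):Q] = 2 (min poly x^2 + x + 1). Since Q(∛993) ⊂ R and ω ∉ R, we have ω ∉ Q(∛993), so x^2 + x + 1 remains irreducible over Q(∛993) and [Q(∛993, ω) : Q(∛993)] = 2. By the tower law, [Q(∛993, ω) : Q] = 3 · 2 = 6. (In fact Q(∛993, ω) is the splitting field of x^3 - 993 over Q.)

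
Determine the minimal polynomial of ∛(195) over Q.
m_α(x) = x^3 - 195

α satisfies α^3 = 195, so x^3 - 195 annihilates α. By the rational root test, a rational root p/q (in lowest terms) of x^3 - 195 would satisfy p^3 = 195 q^3, forcing q = 1 and p^3 = 195; but 195 is not a perfect cube, contradiction. A monic cubic over Q with no rational root is irreducible (any nontrivial factorization would include a linear factor). Hence x^3 - 195 is the minimal polynomial of α, and in particular [Q(α):Q] = 3.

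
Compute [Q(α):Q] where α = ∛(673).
[Q(α):Q] = 3

The minimal polynomial of α is x^3 - 673, irreducible over Q since 673 is not a perfect cube (so x^3 - 673 has no rational root). Hence [Q(α):Q] = deg(m_α) = 3.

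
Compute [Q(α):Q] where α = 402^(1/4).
[Q(α):Q] = 4

α is a root of x^4 - 402. By Eisenstein's criterion at the prime p = 2 (which divides the constant term 402 but p^2 = 4 does not, since 402 is squarefree), x^4 - 402 is irreducible over Q. Hence [Q(α):Q] = 4.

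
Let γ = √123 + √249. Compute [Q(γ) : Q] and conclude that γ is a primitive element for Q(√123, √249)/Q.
[Q(γ) : Q] = 4 (equivalently, Q(γ) = Q(√123, √249))

Obviously Q(γ) ⊆ Q(√123, √249), and [Q(√123, √249):Q] = 4 (since 123, 249 are distinct squarefree integers > 1 with 30627 not a perfect square). To show equality we compute the minimal polynomial of γ. From γ = √123 + √249: γ^2 = 123 + 2√(30627) + 249 = 372 + 2√(30627), so γ^2 - 372 = 2√(30627); squaring, (γ^2 - 372)^2 = 4·30627, i.e. γ^4 - 744γ^2 + 138384 - 122508 = 0, i.e. γ^4 - 744γ^2 + 15876 = 0. So γ is a root of x^4 - 744x^2 + 15876. This polynomial is irreducible over Q: it has no rational root (each ±√123 ± √249 is irrational), and any factorization into two quadratics over Q would force √(30627) ∈ Q (pairing opposite roots) or √123, √249 ∈ Q (other pairings), all impossible. Hence [Q(γ):Q] = 4 = [Q(√123, √249):Q], so Q(γ) = Q(√123, √249).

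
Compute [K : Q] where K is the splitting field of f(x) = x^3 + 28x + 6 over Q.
[K : Q] = 6

By the rational root test, any rational root of the monic integer polynomial f(x) = x^3 + 28x + 6 must be an integer dividing the constant term 6, i.e. one of ±{1, 2, 3, 6}. Evaluating: f(1) = 35, f(-1) = -23, f(2) = 70, f(-2) = -58, f(3) = 117, f(-3) = -105, f(6) = 390, f(-6) = -378; none is 0, so f has no rational root and is therefore irreducible over Q (a cubic with no linear factor over a field is irreducible). For an irreducible cubic, the Galois group is A_3 or S_3 according as the discriminant disc(f) = -4a^3 - 27b^2 = -4·(28)^3 - 27·(6)^2 = -88780 is or is not a square in Q. Here disc(f) = -88780 is not a perfect square in Q, so the Galois group of f over Q is not contained in A_3 and must be all of S_3. The splitting field has degree |S_3| = 6 over Q, so [K : Q] = 6.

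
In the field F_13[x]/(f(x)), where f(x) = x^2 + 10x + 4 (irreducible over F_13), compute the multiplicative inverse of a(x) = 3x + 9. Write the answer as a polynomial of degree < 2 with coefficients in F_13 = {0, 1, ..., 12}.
a(x)^(-1) ≡ 12x + 6 (mod f(x))

Since f is irreducible over F_13, F_13[x]/(f) is a field and a(x) ≠ 0 has an inverse. Apply the extended Euclidean algorithm to f(x) and a(x) in F_13[x]: f(x) = (9x + 11)·a(x) + (9). The last nonzero remainder is the constant 9 = gcd(f, a) in F_13. Back-substituting through the division chain expresses 9 = s(x)·a(x) + t(x)·f(x) with s(x) ≡ 4x + 2 (mod f), so (4x + 2)·a(x) ≡ 9 (mod f). Multiplying by 9^(-1) ≡ 3 in F_13 gives a(x)^(-1) ≡ 3·(4x + 2) ≡ 12x + 6 (mod f). Check: (3x + 9)·(12x + 6) = 10x^2 + 9x + 2 ≡ 1 (mod x^2 + 10x + 4).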